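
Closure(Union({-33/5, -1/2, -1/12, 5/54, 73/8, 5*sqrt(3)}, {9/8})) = {-33/5, -1/2, -1/12, 5/54, 9/8, 73/8, 5*sqrt(3)}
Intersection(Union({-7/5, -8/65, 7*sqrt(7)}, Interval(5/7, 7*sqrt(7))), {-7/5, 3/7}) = {-7/5}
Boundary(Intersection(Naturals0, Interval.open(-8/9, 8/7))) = Range(0, 2, 1)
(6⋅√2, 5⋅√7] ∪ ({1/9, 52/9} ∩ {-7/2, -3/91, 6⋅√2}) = (6⋅√2, 5⋅√7]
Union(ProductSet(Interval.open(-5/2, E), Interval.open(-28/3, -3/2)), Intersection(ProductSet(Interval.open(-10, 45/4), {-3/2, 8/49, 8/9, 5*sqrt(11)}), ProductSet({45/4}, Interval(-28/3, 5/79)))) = ProductSet(Interval.open(-5/2, E), Interval.open(-28/3, -3/2))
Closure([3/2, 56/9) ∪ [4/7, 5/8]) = [4/7, 5/8] ∪ [3/2, 56/9]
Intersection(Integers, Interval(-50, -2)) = Range(-50, -1, 1)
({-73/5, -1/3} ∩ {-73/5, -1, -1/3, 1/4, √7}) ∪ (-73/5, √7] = [-73/5, √7]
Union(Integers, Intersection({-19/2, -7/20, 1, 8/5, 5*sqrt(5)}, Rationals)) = Union({-19/2, -7/20, 8/5}, Integers)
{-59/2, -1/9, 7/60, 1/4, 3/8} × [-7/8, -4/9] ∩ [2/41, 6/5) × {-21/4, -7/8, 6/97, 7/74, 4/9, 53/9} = {7/60, 1/4, 3/8} × {-7/8}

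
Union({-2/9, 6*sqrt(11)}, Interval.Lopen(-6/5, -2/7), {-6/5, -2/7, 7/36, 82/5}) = Union({-2/9, 7/36, 82/5, 6*sqrt(11)}, Interval(-6/5, -2/7))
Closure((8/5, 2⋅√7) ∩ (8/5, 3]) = [8/5, 3]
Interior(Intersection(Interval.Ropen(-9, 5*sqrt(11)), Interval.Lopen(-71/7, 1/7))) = Interval.open(-9, 1/7)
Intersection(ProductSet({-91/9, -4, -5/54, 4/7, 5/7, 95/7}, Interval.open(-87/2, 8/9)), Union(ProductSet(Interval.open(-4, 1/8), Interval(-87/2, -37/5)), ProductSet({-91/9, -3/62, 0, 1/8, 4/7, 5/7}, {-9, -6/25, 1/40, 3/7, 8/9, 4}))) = Union(ProductSet({-5/54}, Interval.Lopen(-87/2, -37/5)), ProductSet({-91/9, 4/7, 5/7}, {-9, -6/25, 1/40, 3/7}))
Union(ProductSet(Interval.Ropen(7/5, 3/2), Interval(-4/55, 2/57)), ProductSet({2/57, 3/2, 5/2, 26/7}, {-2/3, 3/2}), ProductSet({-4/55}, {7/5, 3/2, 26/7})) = Union(ProductSet({-4/55}, {7/5, 3/2, 26/7}), ProductSet({2/57, 3/2, 5/2, 26/7}, {-2/3, 3/2}), ProductSet(Interval.Ropen(7/5, 3/2), Interval(-4/55, 2/57)))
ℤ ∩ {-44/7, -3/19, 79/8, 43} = {43}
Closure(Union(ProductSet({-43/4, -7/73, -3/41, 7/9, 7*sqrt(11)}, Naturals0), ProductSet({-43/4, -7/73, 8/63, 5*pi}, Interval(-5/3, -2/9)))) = Union(ProductSet({-43/4, -7/73, 8/63, 5*pi}, Interval(-5/3, -2/9)), ProductSet({-43/4, -7/73, -3/41, 7/9, 7*sqrt(11)}, Naturals0))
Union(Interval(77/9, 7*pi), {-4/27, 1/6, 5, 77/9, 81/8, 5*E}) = Union({-4/27, 1/6, 5}, Interval(77/9, 7*pi))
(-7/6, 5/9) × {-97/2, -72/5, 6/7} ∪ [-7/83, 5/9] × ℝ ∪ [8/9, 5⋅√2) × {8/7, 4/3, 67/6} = ([-7/83, 5/9] × ℝ) ∪ ((-7/6, 5/9) × {-97/2, -72/5, 6/7}) ∪ ([8/9, 5⋅√2) × {8/7, 4/3, 67/6})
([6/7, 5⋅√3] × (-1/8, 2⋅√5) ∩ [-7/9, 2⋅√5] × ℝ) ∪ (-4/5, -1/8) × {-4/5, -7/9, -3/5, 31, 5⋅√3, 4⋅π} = ((-4/5, -1/8) × {-4/5, -7/9, -3/5, 31, 5⋅√3, 4⋅π}) ∪ ([6/7, 2⋅√5] × (-1/8, 2⋅√5))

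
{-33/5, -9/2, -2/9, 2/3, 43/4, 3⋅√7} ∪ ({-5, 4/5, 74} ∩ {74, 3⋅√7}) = {-33/5, -9/2, -2/9, 2/3, 43/4, 74, 3⋅√7}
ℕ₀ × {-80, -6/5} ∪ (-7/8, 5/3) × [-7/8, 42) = (ℕ₀ × {-80, -6/5}) ∪ ((-7/8, 5/3) × [-7/8, 42))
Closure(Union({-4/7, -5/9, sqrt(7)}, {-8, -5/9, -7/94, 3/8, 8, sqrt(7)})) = {-8, -4/7, -5/9, -7/94, 3/8, 8, sqrt(7)}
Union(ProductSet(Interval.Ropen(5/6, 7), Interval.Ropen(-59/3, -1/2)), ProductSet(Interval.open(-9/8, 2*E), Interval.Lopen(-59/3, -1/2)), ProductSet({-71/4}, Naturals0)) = Union(ProductSet({-71/4}, Naturals0), ProductSet(Interval.open(-9/8, 2*E), Interval.Lopen(-59/3, -1/2)), ProductSet(Interval.Ropen(5/6, 7), Interval.Ropen(-59/3, -1/2)))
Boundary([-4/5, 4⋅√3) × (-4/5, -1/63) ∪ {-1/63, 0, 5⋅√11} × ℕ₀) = ({5⋅√11} × ℕ₀) ∪ ({-4/5, 4⋅√3} × [-4/5, -1/63]) ∪ ([-4/5, 4⋅√3] × {-4/5, -1/63}) ∪ ({-1/63, 0, 5⋅√11} × (ℕ₀ \ (-4/5, -1/63)))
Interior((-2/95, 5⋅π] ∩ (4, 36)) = (4, 5⋅π)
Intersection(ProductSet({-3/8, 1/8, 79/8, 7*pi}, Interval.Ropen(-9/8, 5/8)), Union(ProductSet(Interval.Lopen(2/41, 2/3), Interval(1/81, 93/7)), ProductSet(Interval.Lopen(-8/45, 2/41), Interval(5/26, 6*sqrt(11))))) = ProductSet({1/8}, Interval.Ropen(1/81, 5/8))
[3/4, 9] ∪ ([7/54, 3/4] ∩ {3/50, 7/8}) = [3/4, 9]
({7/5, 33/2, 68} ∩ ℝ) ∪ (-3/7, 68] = (-3/7, 68]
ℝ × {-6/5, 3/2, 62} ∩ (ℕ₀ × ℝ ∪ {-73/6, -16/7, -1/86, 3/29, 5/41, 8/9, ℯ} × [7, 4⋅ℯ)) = ℕ₀ × {-6/5, 3/2, 62}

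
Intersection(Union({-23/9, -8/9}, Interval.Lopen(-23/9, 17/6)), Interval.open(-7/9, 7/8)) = Interval.open(-7/9, 7/8)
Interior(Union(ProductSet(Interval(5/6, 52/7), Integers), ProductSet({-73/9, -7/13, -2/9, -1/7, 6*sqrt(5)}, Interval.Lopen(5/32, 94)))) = EmptySet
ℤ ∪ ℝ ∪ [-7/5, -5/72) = (-∞, ∞)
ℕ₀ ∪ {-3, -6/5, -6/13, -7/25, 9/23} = {-3, -6/5, -6/13, -7/25, 9/23} ∪ ℕ₀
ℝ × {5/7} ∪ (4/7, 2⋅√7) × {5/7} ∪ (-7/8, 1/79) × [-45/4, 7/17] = (ℝ × {5/7}) ∪ ((-7/8, 1/79) × [-45/4, 7/17])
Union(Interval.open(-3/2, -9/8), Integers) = Union(Integers, Interval.open(-3/2, -9/8))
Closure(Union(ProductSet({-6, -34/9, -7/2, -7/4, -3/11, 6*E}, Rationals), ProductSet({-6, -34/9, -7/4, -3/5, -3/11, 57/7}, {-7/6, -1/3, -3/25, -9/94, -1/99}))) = Union(ProductSet({-6, -34/9, -7/2, -7/4, -3/11, 6*E}, Reals), ProductSet({-6, -34/9, -7/4, -3/5, -3/11, 57/7}, {-7/6, -1/3, -3/25, -9/94, -1/99}))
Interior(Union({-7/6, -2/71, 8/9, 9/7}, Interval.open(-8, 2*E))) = Interval.open(-8, 2*E)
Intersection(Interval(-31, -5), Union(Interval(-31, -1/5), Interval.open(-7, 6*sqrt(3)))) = Interval(-31, -5)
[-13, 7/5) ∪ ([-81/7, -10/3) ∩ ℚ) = [-13, 7/5) ∪ (ℚ ∩ [-81/7, -10/3))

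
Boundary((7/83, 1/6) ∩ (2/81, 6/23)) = {7/83, 1/6}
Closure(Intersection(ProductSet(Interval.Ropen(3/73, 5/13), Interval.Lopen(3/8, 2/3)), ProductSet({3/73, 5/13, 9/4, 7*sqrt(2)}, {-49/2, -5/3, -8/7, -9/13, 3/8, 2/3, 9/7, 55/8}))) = ProductSet({3/73}, {2/3})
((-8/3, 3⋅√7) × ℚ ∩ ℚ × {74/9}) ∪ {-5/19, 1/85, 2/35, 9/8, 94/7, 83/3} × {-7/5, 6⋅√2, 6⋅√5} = ((ℚ ∩ (-8/3, 3⋅√7)) × {74/9}) ∪ ({-5/19, 1/85, 2/35, 9/8, 94/7, 83/3} × {-7/5, 6⋅√2, 6⋅√5})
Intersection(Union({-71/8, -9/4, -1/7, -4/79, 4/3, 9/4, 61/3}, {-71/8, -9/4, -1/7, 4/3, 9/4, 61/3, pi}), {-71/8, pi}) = {-71/8, pi}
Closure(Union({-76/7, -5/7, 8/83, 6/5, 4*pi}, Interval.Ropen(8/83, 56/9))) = Union({-76/7, -5/7, 4*pi}, Interval(8/83, 56/9))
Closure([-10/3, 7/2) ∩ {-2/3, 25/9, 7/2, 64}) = {-2/3, 25/9}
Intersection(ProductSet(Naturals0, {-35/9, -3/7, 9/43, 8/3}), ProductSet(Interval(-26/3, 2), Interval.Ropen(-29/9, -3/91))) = ProductSet(Range(0, 3, 1), {-3/7})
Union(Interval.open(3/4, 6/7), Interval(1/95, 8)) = Interval(1/95, 8)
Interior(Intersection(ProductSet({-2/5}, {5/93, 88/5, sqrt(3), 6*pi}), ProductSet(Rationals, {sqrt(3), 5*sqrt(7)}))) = EmptySet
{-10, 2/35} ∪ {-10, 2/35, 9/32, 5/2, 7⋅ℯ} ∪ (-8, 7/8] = {-10, 5/2, 7⋅ℯ} ∪ (-8, 7/8]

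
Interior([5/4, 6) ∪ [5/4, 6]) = (5/4, 6)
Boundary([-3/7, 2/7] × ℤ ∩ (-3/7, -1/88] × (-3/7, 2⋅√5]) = [-3/7, -1/88] × {0, 1, …, 4}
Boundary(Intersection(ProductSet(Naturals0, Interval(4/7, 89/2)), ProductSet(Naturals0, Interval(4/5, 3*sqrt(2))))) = ProductSet(Naturals0, Interval(4/5, 3*sqrt(2)))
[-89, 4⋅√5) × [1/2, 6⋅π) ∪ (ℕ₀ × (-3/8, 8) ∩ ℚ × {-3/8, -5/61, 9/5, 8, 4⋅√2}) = (ℕ₀ × {-5/61, 9/5, 4⋅√2}) ∪ ([-89, 4⋅√5) × [1/2, 6⋅π))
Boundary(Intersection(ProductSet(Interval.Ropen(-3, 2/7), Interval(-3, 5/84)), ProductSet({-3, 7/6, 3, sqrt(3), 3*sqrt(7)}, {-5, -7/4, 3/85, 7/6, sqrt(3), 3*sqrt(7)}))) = ProductSet({-3}, {-7/4, 3/85})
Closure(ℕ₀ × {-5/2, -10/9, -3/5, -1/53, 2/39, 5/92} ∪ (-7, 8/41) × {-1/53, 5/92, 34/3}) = (ℕ₀ × {-5/2, -10/9, -3/5, -1/53, 2/39, 5/92}) ∪ ([-7, 8/41] × {-1/53, 5/92, 34/3})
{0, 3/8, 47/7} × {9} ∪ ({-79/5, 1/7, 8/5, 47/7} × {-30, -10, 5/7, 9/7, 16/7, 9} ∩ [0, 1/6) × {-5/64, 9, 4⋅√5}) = {0, 1/7, 3/8, 47/7} × {9}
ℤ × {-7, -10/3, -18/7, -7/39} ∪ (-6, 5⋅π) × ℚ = (ℤ × {-7, -10/3, -18/7, -7/39}) ∪ ((-6, 5⋅π) × ℚ)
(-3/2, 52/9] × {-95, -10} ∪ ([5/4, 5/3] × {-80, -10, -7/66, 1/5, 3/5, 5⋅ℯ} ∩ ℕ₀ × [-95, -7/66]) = (-3/2, 52/9] × {-95, -10}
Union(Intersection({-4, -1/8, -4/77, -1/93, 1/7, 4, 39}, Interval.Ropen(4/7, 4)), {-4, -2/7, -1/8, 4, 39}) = {-4, -2/7, -1/8, 4, 39}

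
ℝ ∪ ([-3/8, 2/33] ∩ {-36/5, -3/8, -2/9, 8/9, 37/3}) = ℝ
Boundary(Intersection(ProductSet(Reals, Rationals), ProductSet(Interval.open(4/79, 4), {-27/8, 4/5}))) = ProductSet(Interval(4/79, 4), {-27/8, 4/5})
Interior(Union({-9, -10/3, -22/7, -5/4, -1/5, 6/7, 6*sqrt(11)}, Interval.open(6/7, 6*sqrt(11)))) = Interval.open(6/7, 6*sqrt(11))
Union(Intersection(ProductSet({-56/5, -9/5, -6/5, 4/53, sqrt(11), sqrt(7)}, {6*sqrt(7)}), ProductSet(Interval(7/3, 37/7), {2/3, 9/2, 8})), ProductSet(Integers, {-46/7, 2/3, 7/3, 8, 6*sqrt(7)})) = ProductSet(Integers, {-46/7, 2/3, 7/3, 8, 6*sqrt(7)})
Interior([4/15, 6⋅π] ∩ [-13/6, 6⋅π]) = (4/15, 6⋅π)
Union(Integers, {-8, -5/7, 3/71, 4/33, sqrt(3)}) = Union({-5/7, 3/71, 4/33, sqrt(3)}, Integers)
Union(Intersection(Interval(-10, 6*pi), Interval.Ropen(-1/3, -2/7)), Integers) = Union(Integers, Interval.Ropen(-1/3, -2/7))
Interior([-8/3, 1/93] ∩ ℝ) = (-8/3, 1/93)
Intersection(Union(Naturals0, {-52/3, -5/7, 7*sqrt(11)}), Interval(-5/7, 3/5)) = Union({-5/7}, Range(0, 1, 1))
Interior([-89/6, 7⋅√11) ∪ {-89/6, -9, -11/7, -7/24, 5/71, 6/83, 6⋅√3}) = (-89/6, 7⋅√11)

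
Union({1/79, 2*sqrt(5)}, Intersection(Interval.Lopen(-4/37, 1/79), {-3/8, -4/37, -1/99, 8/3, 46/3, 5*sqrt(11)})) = {-1/99, 1/79, 2*sqrt(5)}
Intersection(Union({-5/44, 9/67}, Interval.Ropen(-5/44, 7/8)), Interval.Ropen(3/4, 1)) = Interval.Ropen(3/4, 7/8)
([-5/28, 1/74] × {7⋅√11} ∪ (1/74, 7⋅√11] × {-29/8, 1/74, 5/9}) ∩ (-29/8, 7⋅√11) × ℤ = ∅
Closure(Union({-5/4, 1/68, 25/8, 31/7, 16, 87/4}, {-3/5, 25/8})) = {-5/4, -3/5, 1/68, 25/8, 31/7, 16, 87/4}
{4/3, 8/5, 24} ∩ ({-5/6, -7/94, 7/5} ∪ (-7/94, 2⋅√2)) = {4/3, 8/5}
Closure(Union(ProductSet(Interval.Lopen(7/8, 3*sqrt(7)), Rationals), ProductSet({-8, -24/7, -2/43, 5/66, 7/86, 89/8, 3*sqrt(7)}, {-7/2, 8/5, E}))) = Union(ProductSet({-8, -24/7, -2/43, 5/66, 7/86, 89/8, 3*sqrt(7)}, {-7/2, 8/5, E}), ProductSet(Interval(7/8, 3*sqrt(7)), Reals))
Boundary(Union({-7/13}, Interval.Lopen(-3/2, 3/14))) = {-3/2, 3/14}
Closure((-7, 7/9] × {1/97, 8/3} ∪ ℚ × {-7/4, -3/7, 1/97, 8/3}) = ℝ × {-7/4, -3/7, 1/97, 8/3}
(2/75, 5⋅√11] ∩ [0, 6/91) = (2/75, 6/91)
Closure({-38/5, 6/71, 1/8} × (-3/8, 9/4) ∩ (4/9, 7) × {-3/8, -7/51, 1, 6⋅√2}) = ∅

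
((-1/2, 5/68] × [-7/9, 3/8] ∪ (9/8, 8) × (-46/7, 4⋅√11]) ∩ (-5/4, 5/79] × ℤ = (-1/2, 5/79] × {0}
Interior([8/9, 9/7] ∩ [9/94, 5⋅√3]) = (8/9, 9/7)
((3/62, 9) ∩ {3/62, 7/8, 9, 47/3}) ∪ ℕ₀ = ℕ₀ ∪ {7/8}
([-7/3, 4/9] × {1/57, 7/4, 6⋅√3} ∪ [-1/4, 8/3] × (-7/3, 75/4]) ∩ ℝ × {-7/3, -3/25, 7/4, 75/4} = ([-7/3, 4/9] × {7/4}) ∪ ([-1/4, 8/3] × {-3/25, 7/4, 75/4})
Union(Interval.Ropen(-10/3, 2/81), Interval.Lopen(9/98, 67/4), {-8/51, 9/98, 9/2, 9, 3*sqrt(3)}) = Union(Interval.Ropen(-10/3, 2/81), Interval(9/98, 67/4))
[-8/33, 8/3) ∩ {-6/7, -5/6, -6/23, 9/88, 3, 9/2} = {9/88}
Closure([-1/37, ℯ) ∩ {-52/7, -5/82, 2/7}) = {2/7}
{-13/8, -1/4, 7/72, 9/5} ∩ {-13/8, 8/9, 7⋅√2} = {-13/8}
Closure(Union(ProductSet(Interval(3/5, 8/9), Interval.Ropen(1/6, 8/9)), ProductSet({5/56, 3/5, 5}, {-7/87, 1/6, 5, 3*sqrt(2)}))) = Union(ProductSet({5/56, 3/5, 5}, {-7/87, 1/6, 5, 3*sqrt(2)}), ProductSet(Interval(3/5, 8/9), Interval(1/6, 8/9)))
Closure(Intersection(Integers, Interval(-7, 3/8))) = Range(-7, 1, 1)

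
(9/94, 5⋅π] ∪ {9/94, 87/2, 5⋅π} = [9/94, 5⋅π] ∪ {87/2}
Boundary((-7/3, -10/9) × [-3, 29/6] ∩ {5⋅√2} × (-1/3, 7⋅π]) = ∅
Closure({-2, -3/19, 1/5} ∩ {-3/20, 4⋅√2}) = ∅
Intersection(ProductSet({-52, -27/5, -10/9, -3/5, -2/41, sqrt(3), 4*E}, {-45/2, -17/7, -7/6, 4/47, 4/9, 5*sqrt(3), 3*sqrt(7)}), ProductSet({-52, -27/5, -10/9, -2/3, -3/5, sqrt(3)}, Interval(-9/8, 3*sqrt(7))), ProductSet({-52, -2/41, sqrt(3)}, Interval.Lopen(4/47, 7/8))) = ProductSet({-52, sqrt(3)}, {4/9})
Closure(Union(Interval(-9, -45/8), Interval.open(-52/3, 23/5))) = Interval(-52/3, 23/5)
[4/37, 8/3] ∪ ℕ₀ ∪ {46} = ℕ₀ ∪ [4/37, 8/3]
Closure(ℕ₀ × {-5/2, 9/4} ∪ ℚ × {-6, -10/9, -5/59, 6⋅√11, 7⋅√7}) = (ℕ₀ × {-5/2, 9/4}) ∪ (ℝ × {-6, -10/9, -5/59, 6⋅√11, 7⋅√7})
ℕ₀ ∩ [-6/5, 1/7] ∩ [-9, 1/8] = {0}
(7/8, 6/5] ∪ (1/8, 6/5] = (1/8, 6/5]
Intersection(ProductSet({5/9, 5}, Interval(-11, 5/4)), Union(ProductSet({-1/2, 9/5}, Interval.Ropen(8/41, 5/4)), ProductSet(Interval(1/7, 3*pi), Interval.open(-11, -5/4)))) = ProductSet({5/9, 5}, Interval.open(-11, -5/4))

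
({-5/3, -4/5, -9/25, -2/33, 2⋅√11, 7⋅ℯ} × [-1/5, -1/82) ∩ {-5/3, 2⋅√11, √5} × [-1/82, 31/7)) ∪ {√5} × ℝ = {√5} × ℝ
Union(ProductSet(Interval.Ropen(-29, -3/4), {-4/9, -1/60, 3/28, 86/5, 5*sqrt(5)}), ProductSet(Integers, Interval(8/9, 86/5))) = Union(ProductSet(Integers, Interval(8/9, 86/5)), ProductSet(Interval.Ropen(-29, -3/4), {-4/9, -1/60, 3/28, 86/5, 5*sqrt(5)}))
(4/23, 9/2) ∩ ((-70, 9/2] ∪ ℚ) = (4/23, 9/2) ∪ (ℚ ∩ (4/23, 9/2))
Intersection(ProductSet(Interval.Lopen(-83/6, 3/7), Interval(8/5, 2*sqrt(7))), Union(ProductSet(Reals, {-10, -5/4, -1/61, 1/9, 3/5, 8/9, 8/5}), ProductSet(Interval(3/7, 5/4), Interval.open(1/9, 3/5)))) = ProductSet(Interval.Lopen(-83/6, 3/7), {8/5})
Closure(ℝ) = ℝ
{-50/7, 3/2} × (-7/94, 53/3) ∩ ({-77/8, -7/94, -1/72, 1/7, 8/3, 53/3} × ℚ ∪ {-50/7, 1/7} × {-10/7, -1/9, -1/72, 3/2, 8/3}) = {-50/7} × {-1/72, 3/2, 8/3}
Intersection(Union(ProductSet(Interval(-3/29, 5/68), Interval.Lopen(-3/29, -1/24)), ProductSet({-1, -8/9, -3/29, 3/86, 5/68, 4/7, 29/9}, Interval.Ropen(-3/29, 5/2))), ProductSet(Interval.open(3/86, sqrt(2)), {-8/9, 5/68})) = ProductSet({5/68, 4/7}, {5/68})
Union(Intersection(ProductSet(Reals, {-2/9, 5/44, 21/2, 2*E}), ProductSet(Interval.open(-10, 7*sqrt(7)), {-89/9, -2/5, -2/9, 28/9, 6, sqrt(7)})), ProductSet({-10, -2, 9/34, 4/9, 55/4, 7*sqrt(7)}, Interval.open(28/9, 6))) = Union(ProductSet({-10, -2, 9/34, 4/9, 55/4, 7*sqrt(7)}, Interval.open(28/9, 6)), ProductSet(Interval.open(-10, 7*sqrt(7)), {-2/9}))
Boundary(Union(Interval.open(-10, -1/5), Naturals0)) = Union(Complement(Naturals0, Interval.open(-10, -1/5)), {-10, -1/5})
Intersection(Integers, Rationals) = Integers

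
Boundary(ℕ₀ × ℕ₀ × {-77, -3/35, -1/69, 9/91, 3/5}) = ℕ₀ × ℕ₀ × {-77, -3/35, -1/69, 9/91, 3/5}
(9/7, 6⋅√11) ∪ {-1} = {-1} ∪ (9/7, 6⋅√11)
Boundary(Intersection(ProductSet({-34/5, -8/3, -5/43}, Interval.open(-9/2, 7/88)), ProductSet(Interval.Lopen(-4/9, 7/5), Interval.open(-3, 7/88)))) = ProductSet({-5/43}, Interval(-3, 7/88))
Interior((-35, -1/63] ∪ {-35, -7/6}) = (-35, -1/63)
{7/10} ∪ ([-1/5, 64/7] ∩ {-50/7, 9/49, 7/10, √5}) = {9/49, 7/10, √5}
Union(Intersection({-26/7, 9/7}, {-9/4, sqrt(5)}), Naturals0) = Naturals0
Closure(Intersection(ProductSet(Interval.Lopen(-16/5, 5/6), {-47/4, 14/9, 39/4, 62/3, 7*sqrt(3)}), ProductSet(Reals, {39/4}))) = ProductSet(Interval(-16/5, 5/6), {39/4})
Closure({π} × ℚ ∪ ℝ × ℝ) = ℝ × ℝ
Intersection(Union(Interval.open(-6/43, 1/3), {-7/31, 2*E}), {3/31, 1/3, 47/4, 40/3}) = {3/31}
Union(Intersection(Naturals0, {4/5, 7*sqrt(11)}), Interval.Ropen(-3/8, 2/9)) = Interval.Ropen(-3/8, 2/9)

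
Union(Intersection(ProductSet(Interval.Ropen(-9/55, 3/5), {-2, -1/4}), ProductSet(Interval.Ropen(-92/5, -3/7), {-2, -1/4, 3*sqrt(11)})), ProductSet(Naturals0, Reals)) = ProductSet(Naturals0, Reals)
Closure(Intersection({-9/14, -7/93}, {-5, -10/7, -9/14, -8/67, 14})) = {-9/14}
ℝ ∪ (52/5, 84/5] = (-∞, ∞)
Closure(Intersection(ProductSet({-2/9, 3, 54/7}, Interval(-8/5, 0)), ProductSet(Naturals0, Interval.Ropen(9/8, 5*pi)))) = EmptySet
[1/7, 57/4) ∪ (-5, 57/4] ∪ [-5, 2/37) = [-5, 57/4]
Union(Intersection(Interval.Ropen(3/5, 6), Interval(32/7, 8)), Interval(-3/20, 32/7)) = Interval.Ropen(-3/20, 6)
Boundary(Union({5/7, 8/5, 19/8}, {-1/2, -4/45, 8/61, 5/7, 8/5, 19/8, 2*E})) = {-1/2, -4/45, 8/61, 5/7, 8/5, 19/8, 2*E}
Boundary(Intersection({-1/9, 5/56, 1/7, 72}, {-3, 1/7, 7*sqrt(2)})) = {1/7}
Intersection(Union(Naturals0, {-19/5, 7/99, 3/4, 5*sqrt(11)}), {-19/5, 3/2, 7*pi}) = {-19/5}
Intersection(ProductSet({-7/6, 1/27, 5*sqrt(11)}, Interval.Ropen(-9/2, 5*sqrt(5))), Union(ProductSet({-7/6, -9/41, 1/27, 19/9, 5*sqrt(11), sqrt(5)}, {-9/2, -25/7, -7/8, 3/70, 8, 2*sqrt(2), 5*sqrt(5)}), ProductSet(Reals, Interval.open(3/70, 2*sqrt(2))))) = ProductSet({-7/6, 1/27, 5*sqrt(11)}, Union({-9/2, -25/7, -7/8, 8}, Interval(3/70, 2*sqrt(2))))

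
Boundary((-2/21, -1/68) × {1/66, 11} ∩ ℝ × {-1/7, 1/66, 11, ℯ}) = [-2/21, -1/68] × {1/66, 11}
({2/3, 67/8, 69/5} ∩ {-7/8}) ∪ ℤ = ℤ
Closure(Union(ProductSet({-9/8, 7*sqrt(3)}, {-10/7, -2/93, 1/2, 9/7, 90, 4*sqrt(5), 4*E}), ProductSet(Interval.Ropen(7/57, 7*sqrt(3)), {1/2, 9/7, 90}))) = Union(ProductSet({-9/8, 7*sqrt(3)}, {-10/7, -2/93, 1/2, 9/7, 90, 4*sqrt(5), 4*E}), ProductSet(Interval(7/57, 7*sqrt(3)), {1/2, 9/7, 90}))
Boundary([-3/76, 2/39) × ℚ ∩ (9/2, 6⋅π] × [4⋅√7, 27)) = ∅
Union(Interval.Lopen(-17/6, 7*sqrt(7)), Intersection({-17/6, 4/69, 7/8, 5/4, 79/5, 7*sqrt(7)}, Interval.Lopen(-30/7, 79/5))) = Interval(-17/6, 7*sqrt(7))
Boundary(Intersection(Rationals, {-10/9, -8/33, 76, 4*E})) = {-10/9, -8/33, 76}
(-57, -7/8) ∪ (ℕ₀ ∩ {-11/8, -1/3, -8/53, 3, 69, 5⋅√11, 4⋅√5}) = (-57, -7/8) ∪ {3, 69}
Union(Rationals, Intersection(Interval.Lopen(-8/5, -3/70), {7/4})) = Rationals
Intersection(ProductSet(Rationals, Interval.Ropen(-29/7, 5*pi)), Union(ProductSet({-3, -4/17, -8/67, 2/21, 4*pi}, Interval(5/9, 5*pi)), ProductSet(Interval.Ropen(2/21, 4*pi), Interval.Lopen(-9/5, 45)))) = Union(ProductSet({-3, -4/17, -8/67, 2/21}, Interval.Ropen(5/9, 5*pi)), ProductSet(Intersection(Interval.Ropen(2/21, 4*pi), Rationals), Interval.open(-9/5, 5*pi)))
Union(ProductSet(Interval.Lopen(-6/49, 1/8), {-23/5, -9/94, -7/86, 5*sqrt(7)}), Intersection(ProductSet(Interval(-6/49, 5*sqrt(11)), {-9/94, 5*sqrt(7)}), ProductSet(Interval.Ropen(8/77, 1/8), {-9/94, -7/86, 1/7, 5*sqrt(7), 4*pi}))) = ProductSet(Interval.Lopen(-6/49, 1/8), {-23/5, -9/94, -7/86, 5*sqrt(7)})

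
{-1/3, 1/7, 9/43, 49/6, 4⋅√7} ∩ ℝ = {-1/3, 1/7, 9/43, 49/6, 4⋅√7}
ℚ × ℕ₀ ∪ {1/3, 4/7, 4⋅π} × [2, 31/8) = (ℚ × ℕ₀) ∪ ({1/3, 4/7, 4⋅π} × [2, 31/8))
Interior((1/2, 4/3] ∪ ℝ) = (-∞, ∞)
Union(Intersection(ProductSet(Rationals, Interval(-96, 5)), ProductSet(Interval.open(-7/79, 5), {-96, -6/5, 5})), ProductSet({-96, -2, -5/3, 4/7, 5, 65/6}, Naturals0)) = Union(ProductSet({-96, -2, -5/3, 4/7, 5, 65/6}, Naturals0), ProductSet(Intersection(Interval.open(-7/79, 5), Rationals), {-96, -6/5, 5}))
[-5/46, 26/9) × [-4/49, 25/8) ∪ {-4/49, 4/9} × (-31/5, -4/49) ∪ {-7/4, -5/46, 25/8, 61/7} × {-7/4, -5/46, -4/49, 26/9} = ({-4/49, 4/9} × (-31/5, -4/49)) ∪ ({-7/4, -5/46, 25/8, 61/7} × {-7/4, -5/46, -4/49, 26/9}) ∪ ([-5/46, 26/9) × [-4/49, 25/8))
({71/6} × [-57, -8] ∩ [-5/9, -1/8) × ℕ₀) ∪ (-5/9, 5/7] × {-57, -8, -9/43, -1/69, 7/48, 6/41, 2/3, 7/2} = (-5/9, 5/7] × {-57, -8, -9/43, -1/69, 7/48, 6/41, 2/3, 7/2}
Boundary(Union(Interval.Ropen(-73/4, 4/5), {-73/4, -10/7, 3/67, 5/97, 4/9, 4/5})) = {-73/4, 4/5}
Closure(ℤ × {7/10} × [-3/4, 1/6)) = ℤ × {7/10} × [-3/4, 1/6]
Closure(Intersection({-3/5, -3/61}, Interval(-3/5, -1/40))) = {-3/5, -3/61}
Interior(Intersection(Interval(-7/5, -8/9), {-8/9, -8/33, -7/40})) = EmptySet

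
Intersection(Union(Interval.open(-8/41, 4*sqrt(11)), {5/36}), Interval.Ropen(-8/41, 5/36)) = Interval.open(-8/41, 5/36)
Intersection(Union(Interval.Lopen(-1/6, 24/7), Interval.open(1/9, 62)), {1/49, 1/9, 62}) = {1/49, 1/9}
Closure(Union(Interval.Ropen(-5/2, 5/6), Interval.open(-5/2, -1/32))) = Interval(-5/2, 5/6)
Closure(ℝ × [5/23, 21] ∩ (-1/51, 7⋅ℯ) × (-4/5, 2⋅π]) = [-1/51, 7⋅ℯ] × [5/23, 2⋅π]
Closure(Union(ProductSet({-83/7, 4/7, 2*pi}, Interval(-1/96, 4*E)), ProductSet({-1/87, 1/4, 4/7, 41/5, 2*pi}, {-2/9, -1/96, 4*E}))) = Union(ProductSet({-83/7, 4/7, 2*pi}, Interval(-1/96, 4*E)), ProductSet({-1/87, 1/4, 4/7, 41/5, 2*pi}, {-2/9, -1/96, 4*E}))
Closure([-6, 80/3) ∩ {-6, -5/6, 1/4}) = {-6, -5/6, 1/4}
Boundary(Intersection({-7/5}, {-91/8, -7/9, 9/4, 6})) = EmptySet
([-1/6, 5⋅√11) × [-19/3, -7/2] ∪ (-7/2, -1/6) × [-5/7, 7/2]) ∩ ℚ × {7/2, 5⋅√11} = (ℚ ∩ (-7/2, -1/6)) × {7/2}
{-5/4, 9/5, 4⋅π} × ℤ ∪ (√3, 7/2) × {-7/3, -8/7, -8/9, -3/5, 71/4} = ({-5/4, 9/5, 4⋅π} × ℤ) ∪ ((√3, 7/2) × {-7/3, -8/7, -8/9, -3/5, 71/4})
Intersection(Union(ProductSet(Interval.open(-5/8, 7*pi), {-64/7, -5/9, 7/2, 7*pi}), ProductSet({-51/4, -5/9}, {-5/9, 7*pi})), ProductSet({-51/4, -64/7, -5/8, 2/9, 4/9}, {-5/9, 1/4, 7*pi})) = ProductSet({-51/4, 2/9, 4/9}, {-5/9, 7*pi})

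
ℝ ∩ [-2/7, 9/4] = [-2/7, 9/4]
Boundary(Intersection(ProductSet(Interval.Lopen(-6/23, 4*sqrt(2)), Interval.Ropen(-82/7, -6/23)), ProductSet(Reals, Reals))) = Union(ProductSet({-6/23, 4*sqrt(2)}, Interval(-82/7, -6/23)), ProductSet(Interval(-6/23, 4*sqrt(2)), {-82/7, -6/23}))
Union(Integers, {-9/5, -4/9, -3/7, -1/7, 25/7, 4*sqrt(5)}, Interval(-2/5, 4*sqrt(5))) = Union({-9/5, -4/9, -3/7}, Integers, Interval(-2/5, 4*sqrt(5)))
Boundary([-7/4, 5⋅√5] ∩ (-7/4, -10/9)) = {-7/4, -10/9}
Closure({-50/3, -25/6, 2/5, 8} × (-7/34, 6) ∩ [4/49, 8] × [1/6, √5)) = {2/5, 8} × [1/6, √5]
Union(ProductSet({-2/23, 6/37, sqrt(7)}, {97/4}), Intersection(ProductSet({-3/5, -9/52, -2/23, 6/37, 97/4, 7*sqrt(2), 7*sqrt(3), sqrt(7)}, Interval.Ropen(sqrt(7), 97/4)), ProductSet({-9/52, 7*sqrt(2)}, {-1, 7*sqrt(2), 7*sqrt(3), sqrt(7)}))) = Union(ProductSet({-9/52, 7*sqrt(2)}, {7*sqrt(2), 7*sqrt(3), sqrt(7)}), ProductSet({-2/23, 6/37, sqrt(7)}, {97/4}))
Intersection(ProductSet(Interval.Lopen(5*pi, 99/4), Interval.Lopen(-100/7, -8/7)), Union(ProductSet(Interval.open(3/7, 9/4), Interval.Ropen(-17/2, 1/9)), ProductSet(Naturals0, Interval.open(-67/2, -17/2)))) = ProductSet(Range(16, 25, 1), Interval.open(-100/7, -17/2))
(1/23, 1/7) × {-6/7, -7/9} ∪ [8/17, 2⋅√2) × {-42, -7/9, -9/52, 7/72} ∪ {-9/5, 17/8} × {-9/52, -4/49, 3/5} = ({-9/5, 17/8} × {-9/52, -4/49, 3/5}) ∪ ((1/23, 1/7) × {-6/7, -7/9}) ∪ ([8/17, 2⋅√2) × {-42, -7/9, -9/52, 7/72})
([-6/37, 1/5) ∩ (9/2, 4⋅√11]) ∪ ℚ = ℚ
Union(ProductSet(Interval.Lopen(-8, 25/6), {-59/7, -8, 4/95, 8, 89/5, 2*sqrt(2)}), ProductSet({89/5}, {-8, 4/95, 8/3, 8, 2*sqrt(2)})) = Union(ProductSet({89/5}, {-8, 4/95, 8/3, 8, 2*sqrt(2)}), ProductSet(Interval.Lopen(-8, 25/6), {-59/7, -8, 4/95, 8, 89/5, 2*sqrt(2)}))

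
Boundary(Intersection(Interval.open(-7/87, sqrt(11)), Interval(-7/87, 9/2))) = {-7/87, sqrt(11)}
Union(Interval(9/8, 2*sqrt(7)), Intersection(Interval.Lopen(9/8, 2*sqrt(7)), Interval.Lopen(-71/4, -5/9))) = Interval(9/8, 2*sqrt(7))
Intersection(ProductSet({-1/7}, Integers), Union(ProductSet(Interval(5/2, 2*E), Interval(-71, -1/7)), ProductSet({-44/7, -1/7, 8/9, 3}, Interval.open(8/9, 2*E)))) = ProductSet({-1/7}, Range(1, 6, 1))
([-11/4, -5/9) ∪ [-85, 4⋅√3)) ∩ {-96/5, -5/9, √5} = {-96/5, -5/9, √5}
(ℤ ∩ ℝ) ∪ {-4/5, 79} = ℤ ∪ {-4/5}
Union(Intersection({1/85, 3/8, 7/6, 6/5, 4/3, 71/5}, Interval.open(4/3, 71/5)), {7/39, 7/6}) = {7/39, 7/6}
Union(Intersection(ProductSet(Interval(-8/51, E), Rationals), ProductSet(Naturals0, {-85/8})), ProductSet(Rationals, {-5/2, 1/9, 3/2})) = Union(ProductSet(Range(0, 3, 1), {-85/8}), ProductSet(Rationals, {-5/2, 1/9, 3/2}))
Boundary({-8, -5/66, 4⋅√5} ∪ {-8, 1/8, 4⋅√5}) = {-8, -5/66, 1/8, 4⋅√5}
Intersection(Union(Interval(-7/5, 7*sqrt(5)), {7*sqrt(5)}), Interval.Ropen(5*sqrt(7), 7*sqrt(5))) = Interval.Ropen(5*sqrt(7), 7*sqrt(5))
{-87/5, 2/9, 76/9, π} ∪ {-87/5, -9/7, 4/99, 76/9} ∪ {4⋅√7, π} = {-87/5, -9/7, 4/99, 2/9, 76/9, 4⋅√7, π}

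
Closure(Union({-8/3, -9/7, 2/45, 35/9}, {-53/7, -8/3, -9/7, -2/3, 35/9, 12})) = {-53/7, -8/3, -9/7, -2/3, 2/45, 35/9, 12}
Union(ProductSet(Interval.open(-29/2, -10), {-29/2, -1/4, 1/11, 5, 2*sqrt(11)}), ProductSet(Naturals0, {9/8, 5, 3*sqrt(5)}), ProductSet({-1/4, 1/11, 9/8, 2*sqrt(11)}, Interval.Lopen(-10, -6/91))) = Union(ProductSet({-1/4, 1/11, 9/8, 2*sqrt(11)}, Interval.Lopen(-10, -6/91)), ProductSet(Interval.open(-29/2, -10), {-29/2, -1/4, 1/11, 5, 2*sqrt(11)}), ProductSet(Naturals0, {9/8, 5, 3*sqrt(5)}))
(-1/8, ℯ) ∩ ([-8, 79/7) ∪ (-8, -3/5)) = (-1/8, ℯ)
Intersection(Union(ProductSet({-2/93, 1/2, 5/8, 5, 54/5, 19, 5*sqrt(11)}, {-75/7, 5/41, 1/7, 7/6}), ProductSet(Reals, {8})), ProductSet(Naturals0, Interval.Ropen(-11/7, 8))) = ProductSet({5, 19}, {5/41, 1/7, 7/6})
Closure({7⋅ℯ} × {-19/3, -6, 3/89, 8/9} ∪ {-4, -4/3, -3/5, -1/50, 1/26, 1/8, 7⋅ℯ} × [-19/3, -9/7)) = ({7⋅ℯ} × {-19/3, -6, 3/89, 8/9}) ∪ ({-4, -4/3, -3/5, -1/50, 1/26, 1/8, 7⋅ℯ} × [-19/3, -9/7])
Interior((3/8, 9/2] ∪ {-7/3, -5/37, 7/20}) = (3/8, 9/2)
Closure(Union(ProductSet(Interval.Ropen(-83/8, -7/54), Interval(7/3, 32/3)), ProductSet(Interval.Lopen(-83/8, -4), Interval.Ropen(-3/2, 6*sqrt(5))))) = Union(ProductSet({-83/8}, Interval(-3/2, 6*sqrt(5))), ProductSet({-83/8, -4}, Union(Interval(-3/2, 7/3), Interval(32/3, 6*sqrt(5)))), ProductSet(Interval(-83/8, -4), {-3/2, 6*sqrt(5)}), ProductSet(Interval.Lopen(-83/8, -4), Interval.Ropen(-3/2, 6*sqrt(5))), ProductSet(Interval(-83/8, -7/54), Interval(7/3, 32/3)))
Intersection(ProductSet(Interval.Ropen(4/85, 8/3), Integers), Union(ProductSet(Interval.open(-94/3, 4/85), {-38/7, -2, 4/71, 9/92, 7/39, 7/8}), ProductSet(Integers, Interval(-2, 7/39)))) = ProductSet(Range(1, 3, 1), Range(-2, 1, 1))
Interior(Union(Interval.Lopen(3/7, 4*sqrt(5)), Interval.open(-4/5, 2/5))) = Union(Interval.open(-4/5, 2/5), Interval.open(3/7, 4*sqrt(5)))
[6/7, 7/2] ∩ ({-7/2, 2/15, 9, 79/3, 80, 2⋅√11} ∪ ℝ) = [6/7, 7/2]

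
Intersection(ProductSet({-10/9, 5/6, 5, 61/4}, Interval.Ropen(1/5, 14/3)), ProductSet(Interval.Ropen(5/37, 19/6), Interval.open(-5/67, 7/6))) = ProductSet({5/6}, Interval.Ropen(1/5, 7/6))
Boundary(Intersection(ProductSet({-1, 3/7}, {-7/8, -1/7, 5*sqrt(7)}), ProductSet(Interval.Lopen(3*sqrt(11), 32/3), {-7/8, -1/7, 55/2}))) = EmptySet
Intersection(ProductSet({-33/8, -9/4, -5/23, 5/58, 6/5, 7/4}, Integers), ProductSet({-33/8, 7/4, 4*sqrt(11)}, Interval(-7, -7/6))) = ProductSet({-33/8, 7/4}, Range(-7, -1, 1))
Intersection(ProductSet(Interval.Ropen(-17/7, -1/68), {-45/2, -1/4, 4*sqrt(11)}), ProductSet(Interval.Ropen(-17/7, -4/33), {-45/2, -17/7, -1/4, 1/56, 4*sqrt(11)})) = ProductSet(Interval.Ropen(-17/7, -4/33), {-45/2, -1/4, 4*sqrt(11)})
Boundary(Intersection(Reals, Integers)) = Integers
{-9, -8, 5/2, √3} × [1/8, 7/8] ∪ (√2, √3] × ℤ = ((√2, √3] × ℤ) ∪ ({-9, -8, 5/2, √3} × [1/8, 7/8])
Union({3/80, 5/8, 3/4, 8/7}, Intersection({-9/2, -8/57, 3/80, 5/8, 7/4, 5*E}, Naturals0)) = {3/80, 5/8, 3/4, 8/7}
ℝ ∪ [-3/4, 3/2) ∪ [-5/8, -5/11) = (-∞, ∞)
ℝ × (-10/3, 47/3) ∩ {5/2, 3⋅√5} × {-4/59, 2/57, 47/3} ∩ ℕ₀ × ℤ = ∅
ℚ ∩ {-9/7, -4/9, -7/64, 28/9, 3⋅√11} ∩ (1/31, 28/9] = {28/9}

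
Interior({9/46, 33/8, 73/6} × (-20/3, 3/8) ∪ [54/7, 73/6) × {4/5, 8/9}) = ∅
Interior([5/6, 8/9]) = (5/6, 8/9)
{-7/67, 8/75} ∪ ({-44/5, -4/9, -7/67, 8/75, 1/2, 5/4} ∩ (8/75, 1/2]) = {-7/67, 8/75, 1/2}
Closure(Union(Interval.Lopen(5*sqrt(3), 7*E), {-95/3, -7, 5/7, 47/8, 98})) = Union({-95/3, -7, 5/7, 47/8, 98}, Interval(5*sqrt(3), 7*E))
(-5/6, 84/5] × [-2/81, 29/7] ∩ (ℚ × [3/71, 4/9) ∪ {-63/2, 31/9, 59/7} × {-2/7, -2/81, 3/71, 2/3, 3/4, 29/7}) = ({31/9, 59/7} × {-2/81, 3/71, 2/3, 3/4, 29/7}) ∪ ((ℚ ∩ (-5/6, 84/5]) × [3/71, 4/9))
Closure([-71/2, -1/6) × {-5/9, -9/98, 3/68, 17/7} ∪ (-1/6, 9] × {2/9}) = ([-1/6, 9] × {2/9}) ∪ ([-71/2, -1/6] × {-5/9, -9/98, 3/68, 17/7})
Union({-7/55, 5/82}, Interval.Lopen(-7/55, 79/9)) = Interval(-7/55, 79/9)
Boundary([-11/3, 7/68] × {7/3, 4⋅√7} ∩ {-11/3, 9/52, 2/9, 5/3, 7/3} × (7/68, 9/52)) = ∅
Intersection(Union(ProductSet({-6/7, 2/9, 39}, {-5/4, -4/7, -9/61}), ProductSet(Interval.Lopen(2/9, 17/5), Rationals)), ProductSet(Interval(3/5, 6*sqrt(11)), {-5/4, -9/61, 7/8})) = ProductSet(Interval(3/5, 17/5), {-5/4, -9/61, 7/8})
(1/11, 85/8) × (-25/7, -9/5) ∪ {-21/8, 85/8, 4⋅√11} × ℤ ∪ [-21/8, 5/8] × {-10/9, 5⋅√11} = ({-21/8, 85/8, 4⋅√11} × ℤ) ∪ ((1/11, 85/8) × (-25/7, -9/5)) ∪ ([-21/8, 5/8] × {-10/9, 5⋅√11})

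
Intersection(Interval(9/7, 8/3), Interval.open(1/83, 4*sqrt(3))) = Interval(9/7, 8/3)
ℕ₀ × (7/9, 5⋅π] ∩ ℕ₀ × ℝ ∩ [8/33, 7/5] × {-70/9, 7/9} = ∅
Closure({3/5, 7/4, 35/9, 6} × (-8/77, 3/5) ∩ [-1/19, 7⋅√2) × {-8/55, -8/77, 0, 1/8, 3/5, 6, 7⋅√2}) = {3/5, 7/4, 35/9, 6} × {0, 1/8}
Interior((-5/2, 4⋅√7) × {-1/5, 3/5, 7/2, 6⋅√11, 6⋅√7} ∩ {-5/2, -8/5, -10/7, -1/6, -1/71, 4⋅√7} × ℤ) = ∅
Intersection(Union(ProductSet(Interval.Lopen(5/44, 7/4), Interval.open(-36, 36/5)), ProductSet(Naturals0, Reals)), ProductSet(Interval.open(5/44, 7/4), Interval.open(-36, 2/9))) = ProductSet(Interval.open(5/44, 7/4), Interval.open(-36, 2/9))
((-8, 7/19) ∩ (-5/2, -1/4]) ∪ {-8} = {-8} ∪ (-5/2, -1/4]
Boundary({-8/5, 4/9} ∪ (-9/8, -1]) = {-8/5, -9/8, -1, 4/9}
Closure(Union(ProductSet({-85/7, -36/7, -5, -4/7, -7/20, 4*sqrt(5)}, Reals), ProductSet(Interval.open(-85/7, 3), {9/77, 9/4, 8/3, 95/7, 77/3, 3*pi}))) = Union(ProductSet({-85/7, -36/7, -5, -4/7, -7/20, 4*sqrt(5)}, Reals), ProductSet(Interval(-85/7, 3), {9/77, 9/4, 8/3, 95/7, 77/3, 3*pi}))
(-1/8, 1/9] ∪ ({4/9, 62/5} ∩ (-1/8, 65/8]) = (-1/8, 1/9] ∪ {4/9}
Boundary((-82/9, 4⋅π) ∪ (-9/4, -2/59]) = {-82/9, 4⋅π}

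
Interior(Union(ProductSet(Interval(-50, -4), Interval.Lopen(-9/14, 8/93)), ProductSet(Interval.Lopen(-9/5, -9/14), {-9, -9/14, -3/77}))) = ProductSet(Interval.open(-50, -4), Interval.open(-9/14, 8/93))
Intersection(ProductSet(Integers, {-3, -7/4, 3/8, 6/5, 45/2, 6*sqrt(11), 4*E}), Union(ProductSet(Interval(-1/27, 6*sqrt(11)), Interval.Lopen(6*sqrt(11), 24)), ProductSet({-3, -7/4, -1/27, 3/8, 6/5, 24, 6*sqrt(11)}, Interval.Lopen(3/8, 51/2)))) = Union(ProductSet({-3, 24}, {6/5, 45/2, 6*sqrt(11), 4*E}), ProductSet(Range(0, 20, 1), {45/2}))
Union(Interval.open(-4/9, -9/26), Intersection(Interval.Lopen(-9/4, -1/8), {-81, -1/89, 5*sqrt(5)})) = Interval.open(-4/9, -9/26)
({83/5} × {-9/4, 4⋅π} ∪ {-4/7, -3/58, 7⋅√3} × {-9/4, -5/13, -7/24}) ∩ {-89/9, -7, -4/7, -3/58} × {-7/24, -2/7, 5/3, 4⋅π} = {-4/7, -3/58} × {-7/24}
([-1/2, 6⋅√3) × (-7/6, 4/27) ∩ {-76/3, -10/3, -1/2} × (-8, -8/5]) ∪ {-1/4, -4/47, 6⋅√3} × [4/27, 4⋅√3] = {-1/4, -4/47, 6⋅√3} × [4/27, 4⋅√3]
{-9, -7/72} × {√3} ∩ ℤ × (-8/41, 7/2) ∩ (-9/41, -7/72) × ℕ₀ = ∅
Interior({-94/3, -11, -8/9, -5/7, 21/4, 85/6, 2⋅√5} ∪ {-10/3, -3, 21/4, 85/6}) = ∅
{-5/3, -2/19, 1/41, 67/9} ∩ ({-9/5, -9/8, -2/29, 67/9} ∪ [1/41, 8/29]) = {1/41, 67/9}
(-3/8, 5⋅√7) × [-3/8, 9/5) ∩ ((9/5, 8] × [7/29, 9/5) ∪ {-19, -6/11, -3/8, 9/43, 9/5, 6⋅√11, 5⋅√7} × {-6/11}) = (9/5, 8] × [7/29, 9/5)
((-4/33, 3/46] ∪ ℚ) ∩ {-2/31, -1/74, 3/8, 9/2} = {-2/31, -1/74, 3/8, 9/2}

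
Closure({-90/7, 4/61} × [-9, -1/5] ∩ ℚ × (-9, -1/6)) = {-90/7, 4/61} × [-9, -1/5]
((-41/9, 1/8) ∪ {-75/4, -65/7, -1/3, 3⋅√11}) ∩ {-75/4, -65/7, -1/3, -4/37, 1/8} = {-75/4, -65/7, -1/3, -4/37}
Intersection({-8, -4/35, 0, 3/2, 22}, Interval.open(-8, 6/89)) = {-4/35, 0}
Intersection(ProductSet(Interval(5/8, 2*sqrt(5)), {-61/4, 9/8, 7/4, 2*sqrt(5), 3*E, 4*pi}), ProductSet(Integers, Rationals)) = ProductSet(Range(1, 5, 1), {-61/4, 9/8, 7/4})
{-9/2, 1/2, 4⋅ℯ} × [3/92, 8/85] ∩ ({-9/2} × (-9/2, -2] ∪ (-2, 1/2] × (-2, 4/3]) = {1/2} × [3/92, 8/85]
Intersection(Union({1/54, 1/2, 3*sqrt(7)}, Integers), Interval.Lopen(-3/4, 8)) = Union({1/54, 1/2, 3*sqrt(7)}, Range(0, 9, 1))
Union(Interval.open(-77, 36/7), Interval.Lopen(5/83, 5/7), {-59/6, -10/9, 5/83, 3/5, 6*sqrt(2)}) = Union({6*sqrt(2)}, Interval.open(-77, 36/7))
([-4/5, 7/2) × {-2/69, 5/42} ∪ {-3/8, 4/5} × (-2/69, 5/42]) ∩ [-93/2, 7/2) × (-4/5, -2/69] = [-4/5, 7/2) × {-2/69}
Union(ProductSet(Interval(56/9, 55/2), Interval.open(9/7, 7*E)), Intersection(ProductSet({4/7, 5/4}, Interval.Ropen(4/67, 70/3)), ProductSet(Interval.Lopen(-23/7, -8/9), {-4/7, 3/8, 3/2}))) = ProductSet(Interval(56/9, 55/2), Interval.open(9/7, 7*E))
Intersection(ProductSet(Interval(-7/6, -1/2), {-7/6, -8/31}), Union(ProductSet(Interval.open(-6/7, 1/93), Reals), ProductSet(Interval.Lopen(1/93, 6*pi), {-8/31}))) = ProductSet(Interval.Lopen(-6/7, -1/2), {-7/6, -8/31})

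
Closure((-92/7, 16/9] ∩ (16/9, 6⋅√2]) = ∅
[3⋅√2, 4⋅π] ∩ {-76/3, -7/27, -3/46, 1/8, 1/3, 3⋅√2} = {3⋅√2}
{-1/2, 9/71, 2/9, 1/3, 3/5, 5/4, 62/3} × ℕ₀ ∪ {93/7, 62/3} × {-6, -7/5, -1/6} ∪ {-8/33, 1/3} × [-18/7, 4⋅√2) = ({93/7, 62/3} × {-6, -7/5, -1/6}) ∪ ({-1/2, 9/71, 2/9, 1/3, 3/5, 5/4, 62/3} × ℕ₀) ∪ ({-8/33, 1/3} × [-18/7, 4⋅√2))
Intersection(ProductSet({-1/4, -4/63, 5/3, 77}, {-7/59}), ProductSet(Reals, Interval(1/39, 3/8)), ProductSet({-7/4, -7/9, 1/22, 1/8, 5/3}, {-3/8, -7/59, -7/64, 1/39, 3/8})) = EmptySet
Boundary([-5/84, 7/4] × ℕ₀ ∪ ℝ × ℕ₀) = (-∞, ∞) × ℕ₀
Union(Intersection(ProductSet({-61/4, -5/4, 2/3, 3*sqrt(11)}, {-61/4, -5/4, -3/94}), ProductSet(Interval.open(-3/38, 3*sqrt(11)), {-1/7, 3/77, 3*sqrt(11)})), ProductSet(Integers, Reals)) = ProductSet(Integers, Reals)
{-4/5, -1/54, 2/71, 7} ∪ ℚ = ℚ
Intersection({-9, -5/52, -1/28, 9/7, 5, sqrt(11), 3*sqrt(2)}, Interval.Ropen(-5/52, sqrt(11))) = {-5/52, -1/28, 9/7}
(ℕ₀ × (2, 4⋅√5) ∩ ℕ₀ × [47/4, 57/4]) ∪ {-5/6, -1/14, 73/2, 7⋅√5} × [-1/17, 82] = {-5/6, -1/14, 73/2, 7⋅√5} × [-1/17, 82]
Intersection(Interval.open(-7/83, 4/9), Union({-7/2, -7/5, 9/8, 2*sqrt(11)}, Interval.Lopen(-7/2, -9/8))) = EmptySet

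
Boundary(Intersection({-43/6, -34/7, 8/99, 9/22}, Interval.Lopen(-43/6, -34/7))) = {-34/7}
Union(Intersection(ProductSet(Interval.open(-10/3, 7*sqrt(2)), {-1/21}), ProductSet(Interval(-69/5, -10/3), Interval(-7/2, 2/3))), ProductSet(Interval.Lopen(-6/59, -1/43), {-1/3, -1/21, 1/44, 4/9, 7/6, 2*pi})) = ProductSet(Interval.Lopen(-6/59, -1/43), {-1/3, -1/21, 1/44, 4/9, 7/6, 2*pi})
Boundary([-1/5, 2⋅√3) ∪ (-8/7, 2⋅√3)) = {-8/7, 2⋅√3}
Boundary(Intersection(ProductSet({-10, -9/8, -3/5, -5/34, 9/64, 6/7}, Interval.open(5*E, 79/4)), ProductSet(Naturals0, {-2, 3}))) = EmptySet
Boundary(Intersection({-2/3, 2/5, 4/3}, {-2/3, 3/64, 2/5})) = {-2/3, 2/5}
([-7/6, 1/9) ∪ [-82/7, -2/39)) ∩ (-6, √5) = (-6, 1/9)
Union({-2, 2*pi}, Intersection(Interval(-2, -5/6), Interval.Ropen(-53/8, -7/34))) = Union({2*pi}, Interval(-2, -5/6))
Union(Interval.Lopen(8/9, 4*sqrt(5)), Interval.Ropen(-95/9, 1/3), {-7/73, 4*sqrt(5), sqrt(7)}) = Union(Interval.Ropen(-95/9, 1/3), Interval.Lopen(8/9, 4*sqrt(5)))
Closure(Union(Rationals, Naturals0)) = Reals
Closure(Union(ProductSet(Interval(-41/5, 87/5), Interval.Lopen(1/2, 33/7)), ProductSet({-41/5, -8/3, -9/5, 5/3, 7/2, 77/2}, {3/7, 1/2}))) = Union(ProductSet({-41/5, -8/3, -9/5, 5/3, 7/2, 77/2}, {3/7, 1/2}), ProductSet(Interval(-41/5, 87/5), Interval(1/2, 33/7)))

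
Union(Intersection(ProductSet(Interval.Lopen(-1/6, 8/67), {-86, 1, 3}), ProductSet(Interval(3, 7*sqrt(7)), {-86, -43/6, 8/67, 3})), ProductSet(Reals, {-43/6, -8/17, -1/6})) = ProductSet(Reals, {-43/6, -8/17, -1/6})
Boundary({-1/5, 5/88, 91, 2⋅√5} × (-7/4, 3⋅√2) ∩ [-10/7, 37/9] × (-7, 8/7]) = {-1/5, 5/88} × [-7/4, 8/7]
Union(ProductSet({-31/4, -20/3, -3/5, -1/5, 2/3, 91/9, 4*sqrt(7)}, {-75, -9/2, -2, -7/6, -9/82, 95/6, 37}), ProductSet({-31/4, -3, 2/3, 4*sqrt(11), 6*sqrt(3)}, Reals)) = Union(ProductSet({-31/4, -3, 2/3, 4*sqrt(11), 6*sqrt(3)}, Reals), ProductSet({-31/4, -20/3, -3/5, -1/5, 2/3, 91/9, 4*sqrt(7)}, {-75, -9/2, -2, -7/6, -9/82, 95/6, 37}))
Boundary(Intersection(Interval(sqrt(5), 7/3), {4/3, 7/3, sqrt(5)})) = {7/3, sqrt(5)}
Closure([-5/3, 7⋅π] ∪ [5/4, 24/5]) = [-5/3, 7⋅π]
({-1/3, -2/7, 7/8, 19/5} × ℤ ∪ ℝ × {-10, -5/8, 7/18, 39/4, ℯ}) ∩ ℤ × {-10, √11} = ℤ × {-10}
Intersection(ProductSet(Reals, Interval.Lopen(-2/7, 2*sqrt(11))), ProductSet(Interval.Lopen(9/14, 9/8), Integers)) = ProductSet(Interval.Lopen(9/14, 9/8), Range(0, 7, 1))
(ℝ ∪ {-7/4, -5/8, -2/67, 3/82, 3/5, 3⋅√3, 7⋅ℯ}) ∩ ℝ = ℝ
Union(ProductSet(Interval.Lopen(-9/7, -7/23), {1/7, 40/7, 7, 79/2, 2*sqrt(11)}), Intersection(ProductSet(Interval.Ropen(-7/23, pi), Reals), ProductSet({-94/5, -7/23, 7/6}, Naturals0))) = Union(ProductSet({-7/23, 7/6}, Naturals0), ProductSet(Interval.Lopen(-9/7, -7/23), {1/7, 40/7, 7, 79/2, 2*sqrt(11)}))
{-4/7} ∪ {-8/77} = {-4/7, -8/77}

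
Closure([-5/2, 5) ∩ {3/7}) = {3/7}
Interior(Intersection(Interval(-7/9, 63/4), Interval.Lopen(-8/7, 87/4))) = Interval.open(-7/9, 63/4)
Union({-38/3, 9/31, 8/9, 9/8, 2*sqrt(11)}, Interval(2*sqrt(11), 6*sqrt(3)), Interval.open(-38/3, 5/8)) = Union({8/9, 9/8}, Interval.Ropen(-38/3, 5/8), Interval(2*sqrt(11), 6*sqrt(3)))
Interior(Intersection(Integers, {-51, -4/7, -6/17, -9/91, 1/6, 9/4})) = EmptySet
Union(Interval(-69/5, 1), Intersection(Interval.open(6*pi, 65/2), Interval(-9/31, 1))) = Interval(-69/5, 1)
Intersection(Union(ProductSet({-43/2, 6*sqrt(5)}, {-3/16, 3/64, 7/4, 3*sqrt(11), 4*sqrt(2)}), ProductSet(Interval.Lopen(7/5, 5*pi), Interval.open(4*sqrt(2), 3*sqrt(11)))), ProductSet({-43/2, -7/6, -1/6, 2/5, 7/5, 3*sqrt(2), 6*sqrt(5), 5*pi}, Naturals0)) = ProductSet({3*sqrt(2), 6*sqrt(5), 5*pi}, Range(6, 10, 1))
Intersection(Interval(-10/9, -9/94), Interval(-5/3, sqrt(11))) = Interval(-10/9, -9/94)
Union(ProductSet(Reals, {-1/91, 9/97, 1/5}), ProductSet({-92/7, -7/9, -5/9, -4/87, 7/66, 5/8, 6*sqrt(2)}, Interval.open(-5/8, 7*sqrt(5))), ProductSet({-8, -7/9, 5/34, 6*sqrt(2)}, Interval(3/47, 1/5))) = Union(ProductSet({-8, -7/9, 5/34, 6*sqrt(2)}, Interval(3/47, 1/5)), ProductSet({-92/7, -7/9, -5/9, -4/87, 7/66, 5/8, 6*sqrt(2)}, Interval.open(-5/8, 7*sqrt(5))), ProductSet(Reals, {-1/91, 9/97, 1/5}))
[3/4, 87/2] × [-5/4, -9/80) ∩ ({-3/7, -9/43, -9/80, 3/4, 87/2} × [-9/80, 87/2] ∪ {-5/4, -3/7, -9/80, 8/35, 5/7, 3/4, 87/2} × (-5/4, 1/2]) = {3/4, 87/2} × (-5/4, -9/80)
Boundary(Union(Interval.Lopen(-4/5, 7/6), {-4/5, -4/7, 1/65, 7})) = {-4/5, 7/6, 7}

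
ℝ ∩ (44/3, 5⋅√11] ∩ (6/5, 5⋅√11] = (44/3, 5⋅√11]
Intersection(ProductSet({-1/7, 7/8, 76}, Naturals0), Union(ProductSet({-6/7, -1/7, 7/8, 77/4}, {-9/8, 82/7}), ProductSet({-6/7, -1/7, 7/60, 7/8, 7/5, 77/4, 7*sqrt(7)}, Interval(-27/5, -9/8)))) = EmptySet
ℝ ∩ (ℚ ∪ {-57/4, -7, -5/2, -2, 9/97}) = ℚ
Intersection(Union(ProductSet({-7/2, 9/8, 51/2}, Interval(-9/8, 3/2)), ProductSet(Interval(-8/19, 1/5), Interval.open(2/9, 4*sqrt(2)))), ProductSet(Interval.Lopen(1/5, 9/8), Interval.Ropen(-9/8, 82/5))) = ProductSet({9/8}, Interval(-9/8, 3/2))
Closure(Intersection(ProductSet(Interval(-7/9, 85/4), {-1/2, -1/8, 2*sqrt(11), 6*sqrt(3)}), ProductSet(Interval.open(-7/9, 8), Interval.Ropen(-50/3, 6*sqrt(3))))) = ProductSet(Interval(-7/9, 8), {-1/2, -1/8, 2*sqrt(11)})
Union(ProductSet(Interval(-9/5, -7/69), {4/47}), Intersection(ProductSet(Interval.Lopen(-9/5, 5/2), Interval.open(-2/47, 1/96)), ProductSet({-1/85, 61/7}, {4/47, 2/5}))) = ProductSet(Interval(-9/5, -7/69), {4/47})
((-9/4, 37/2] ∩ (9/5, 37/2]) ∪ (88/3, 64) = (9/5, 37/2] ∪ (88/3, 64)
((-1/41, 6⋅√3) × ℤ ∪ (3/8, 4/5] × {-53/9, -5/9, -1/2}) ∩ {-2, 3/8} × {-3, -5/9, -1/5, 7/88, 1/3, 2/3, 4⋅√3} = {3/8} × {-3}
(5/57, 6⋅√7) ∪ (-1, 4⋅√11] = (-1, 6⋅√7)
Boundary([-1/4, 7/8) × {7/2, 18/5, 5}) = [-1/4, 7/8] × {7/2, 18/5, 5}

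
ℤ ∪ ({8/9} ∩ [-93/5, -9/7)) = ℤ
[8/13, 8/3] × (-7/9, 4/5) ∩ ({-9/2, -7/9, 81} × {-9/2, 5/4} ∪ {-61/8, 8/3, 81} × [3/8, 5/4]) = {8/3} × [3/8, 4/5)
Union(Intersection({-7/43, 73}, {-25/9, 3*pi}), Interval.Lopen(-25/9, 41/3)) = Interval.Lopen(-25/9, 41/3)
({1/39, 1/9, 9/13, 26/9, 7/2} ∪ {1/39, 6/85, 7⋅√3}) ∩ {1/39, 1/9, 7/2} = {1/39, 1/9, 7/2}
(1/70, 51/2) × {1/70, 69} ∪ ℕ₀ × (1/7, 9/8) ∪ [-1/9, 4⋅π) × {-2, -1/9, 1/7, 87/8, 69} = (ℕ₀ × (1/7, 9/8)) ∪ ((1/70, 51/2) × {1/70, 69}) ∪ ([-1/9, 4⋅π) × {-2, -1/9, 1/7, 87/8, 69})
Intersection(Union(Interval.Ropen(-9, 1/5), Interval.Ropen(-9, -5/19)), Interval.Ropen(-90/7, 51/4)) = Interval.Ropen(-9, 1/5)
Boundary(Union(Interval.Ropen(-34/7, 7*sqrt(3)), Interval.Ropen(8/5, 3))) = {-34/7, 7*sqrt(3)}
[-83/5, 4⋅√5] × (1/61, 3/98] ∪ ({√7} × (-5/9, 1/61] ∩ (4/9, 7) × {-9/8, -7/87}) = ({√7} × {-7/87}) ∪ ([-83/5, 4⋅√5] × (1/61, 3/98])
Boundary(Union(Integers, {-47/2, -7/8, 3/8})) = Union({-47/2, -7/8, 3/8}, Integers)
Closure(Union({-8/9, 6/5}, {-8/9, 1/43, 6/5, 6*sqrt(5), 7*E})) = {-8/9, 1/43, 6/5, 6*sqrt(5), 7*E}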